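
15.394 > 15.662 False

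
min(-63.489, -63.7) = -63.7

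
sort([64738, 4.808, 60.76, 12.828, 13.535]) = [4.808, 12.828, 13.535, 60.76, 64738]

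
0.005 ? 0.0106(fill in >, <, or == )<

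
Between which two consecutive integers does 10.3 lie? 10 and 11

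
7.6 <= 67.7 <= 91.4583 True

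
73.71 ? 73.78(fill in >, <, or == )<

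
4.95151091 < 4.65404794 False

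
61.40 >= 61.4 True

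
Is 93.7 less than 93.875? Yes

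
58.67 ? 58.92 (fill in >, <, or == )<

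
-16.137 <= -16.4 False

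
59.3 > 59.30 False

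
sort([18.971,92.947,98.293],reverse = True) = [98.293,92.947,18.971]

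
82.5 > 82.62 False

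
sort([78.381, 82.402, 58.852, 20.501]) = [20.501, 58.852, 78.381, 82.402]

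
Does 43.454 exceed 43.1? Yes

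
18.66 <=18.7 True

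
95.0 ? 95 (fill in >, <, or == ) ==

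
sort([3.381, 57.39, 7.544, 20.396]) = [3.381, 7.544, 20.396, 57.39]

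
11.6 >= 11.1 True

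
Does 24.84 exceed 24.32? Yes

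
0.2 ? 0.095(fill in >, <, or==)>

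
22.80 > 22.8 False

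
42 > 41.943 True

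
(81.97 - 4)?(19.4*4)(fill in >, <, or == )>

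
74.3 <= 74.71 True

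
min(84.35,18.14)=18.14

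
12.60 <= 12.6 True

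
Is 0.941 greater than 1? No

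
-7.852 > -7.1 False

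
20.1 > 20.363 False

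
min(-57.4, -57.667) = -57.667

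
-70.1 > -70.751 True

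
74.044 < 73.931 False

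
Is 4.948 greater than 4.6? Yes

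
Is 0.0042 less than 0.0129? Yes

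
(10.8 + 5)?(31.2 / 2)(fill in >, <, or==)>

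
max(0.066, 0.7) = 0.7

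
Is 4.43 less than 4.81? Yes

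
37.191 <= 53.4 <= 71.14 True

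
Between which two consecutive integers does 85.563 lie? 85 and 86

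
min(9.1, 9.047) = 9.047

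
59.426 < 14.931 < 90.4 False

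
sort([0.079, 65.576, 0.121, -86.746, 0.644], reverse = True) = [65.576, 0.644, 0.121, 0.079, -86.746]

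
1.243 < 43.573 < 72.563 True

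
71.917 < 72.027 True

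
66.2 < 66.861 True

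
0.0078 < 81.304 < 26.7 False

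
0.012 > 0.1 False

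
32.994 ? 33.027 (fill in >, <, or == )<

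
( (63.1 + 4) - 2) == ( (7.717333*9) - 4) False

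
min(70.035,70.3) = 70.035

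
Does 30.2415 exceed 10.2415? Yes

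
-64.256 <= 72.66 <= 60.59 False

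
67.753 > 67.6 True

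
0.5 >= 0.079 True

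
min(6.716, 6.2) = 6.2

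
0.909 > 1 False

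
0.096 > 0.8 False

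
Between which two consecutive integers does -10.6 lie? -11 and -10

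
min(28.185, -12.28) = -12.28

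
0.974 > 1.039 False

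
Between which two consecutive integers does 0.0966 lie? 0 and 1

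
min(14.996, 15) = 14.996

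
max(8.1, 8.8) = 8.8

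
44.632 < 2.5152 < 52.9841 False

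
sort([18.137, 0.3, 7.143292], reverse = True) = [18.137, 7.143292, 0.3]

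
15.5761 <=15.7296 True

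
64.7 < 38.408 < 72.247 False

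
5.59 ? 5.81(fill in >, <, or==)<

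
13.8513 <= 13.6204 False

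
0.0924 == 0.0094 False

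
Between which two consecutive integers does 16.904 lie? 16 and 17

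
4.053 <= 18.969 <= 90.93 True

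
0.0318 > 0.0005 True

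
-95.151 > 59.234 False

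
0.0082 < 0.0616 True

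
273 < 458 True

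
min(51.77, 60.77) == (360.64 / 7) False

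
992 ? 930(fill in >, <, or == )>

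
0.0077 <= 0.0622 True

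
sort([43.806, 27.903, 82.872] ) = [27.903, 43.806, 82.872]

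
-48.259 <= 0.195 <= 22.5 True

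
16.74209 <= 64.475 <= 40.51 False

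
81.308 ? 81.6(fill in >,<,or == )<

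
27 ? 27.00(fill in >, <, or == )==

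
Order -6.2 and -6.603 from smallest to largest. -6.603, -6.2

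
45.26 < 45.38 True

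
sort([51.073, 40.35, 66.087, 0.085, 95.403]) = [0.085, 40.35, 51.073, 66.087, 95.403]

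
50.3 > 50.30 False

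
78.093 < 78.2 True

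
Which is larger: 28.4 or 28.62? 28.62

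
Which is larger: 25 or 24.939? 25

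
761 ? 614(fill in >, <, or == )>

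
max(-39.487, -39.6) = -39.487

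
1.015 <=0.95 False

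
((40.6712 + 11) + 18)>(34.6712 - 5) True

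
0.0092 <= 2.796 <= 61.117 True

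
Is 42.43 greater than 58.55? No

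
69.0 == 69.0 True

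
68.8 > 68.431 True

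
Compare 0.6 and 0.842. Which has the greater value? 0.842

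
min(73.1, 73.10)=73.1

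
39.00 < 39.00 False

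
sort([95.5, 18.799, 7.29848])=[7.29848, 18.799, 95.5]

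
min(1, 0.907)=0.907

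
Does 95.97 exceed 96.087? No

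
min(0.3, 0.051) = 0.051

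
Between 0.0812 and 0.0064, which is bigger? 0.0812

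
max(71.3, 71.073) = 71.3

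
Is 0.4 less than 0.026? No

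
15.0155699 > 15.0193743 False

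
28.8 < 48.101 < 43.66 False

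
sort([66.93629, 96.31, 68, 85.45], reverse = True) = [96.31, 85.45, 68, 66.93629]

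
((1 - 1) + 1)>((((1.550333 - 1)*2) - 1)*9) True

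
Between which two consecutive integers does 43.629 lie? 43 and 44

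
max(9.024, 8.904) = 9.024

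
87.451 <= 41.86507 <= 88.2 False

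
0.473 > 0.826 False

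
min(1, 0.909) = 0.909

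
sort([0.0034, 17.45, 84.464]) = [0.0034, 17.45, 84.464]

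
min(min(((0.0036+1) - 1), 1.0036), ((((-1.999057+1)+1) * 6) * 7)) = 0.0036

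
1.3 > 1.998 False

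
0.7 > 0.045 True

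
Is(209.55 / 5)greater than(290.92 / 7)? Yes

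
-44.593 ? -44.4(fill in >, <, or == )<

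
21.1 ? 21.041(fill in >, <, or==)>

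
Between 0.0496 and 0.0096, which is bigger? 0.0496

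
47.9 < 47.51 False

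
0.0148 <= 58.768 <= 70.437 True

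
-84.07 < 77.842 True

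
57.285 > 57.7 False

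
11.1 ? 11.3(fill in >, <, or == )<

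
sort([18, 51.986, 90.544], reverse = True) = [90.544, 51.986, 18]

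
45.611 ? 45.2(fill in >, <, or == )>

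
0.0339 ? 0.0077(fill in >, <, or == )>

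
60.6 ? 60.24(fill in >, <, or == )>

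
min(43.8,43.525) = 43.525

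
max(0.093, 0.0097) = 0.093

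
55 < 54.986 False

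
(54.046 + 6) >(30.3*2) False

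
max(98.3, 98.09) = 98.3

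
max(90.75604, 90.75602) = 90.75604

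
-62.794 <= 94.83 True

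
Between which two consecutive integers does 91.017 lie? 91 and 92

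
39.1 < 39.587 True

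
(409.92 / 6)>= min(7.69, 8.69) True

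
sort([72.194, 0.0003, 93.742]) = [0.0003, 72.194, 93.742]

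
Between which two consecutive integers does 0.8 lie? 0 and 1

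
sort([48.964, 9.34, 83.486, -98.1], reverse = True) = [83.486, 48.964, 9.34, -98.1]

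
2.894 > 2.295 True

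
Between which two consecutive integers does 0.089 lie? 0 and 1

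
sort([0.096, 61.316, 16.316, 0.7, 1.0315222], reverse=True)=[61.316, 16.316, 1.0315222, 0.7, 0.096]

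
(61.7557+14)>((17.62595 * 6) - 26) False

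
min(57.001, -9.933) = -9.933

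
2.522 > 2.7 False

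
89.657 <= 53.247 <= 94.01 False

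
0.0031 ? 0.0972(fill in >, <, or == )<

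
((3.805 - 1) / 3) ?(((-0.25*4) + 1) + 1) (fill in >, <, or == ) <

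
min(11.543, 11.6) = 11.543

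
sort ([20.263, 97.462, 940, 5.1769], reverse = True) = [940, 97.462, 20.263, 5.1769]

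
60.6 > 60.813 False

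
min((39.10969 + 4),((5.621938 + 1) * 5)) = 33.10969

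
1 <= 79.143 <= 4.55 False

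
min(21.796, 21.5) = 21.5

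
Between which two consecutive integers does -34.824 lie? -35 and -34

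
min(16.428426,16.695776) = 16.428426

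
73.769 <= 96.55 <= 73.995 False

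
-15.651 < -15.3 True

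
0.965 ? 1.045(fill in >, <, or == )<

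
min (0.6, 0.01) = 0.01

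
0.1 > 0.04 True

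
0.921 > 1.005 False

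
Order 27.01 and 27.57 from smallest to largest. 27.01, 27.57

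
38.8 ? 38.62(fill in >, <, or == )>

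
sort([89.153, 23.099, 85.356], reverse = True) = [89.153, 85.356, 23.099]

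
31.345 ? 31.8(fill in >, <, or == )<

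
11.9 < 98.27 True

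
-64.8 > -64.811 True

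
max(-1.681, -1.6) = -1.6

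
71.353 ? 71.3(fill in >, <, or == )>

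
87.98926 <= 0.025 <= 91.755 False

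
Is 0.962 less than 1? Yes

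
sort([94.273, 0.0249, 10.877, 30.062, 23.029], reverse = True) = [94.273, 30.062, 23.029, 10.877, 0.0249]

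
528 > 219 True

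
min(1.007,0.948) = 0.948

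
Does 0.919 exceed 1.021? No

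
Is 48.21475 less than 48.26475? Yes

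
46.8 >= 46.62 True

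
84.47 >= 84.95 False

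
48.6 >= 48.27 True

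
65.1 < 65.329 True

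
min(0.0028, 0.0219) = 0.0028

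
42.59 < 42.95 True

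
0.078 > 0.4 False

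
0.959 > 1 False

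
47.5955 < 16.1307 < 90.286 False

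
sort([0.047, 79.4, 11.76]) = [0.047, 11.76, 79.4]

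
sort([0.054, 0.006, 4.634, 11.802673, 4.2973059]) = [0.006, 0.054, 4.2973059, 4.634, 11.802673]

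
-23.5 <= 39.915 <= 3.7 False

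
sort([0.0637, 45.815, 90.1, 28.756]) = [0.0637, 28.756, 45.815, 90.1]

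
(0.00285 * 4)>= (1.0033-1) True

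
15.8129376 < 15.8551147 True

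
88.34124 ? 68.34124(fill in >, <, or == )>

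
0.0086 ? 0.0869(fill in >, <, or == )<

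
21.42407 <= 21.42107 False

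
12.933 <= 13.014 True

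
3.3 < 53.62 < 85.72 True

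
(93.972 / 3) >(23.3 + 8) True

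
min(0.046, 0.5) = 0.046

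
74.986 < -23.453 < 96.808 False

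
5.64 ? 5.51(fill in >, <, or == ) >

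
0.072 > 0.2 False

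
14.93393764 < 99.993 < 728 True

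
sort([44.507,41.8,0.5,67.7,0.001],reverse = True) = [67.7,44.507,41.8,0.5,0.001]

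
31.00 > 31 False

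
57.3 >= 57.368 False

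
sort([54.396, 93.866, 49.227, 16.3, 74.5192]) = [16.3, 49.227, 54.396, 74.5192, 93.866]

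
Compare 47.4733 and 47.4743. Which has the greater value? 47.4743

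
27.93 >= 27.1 True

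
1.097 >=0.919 True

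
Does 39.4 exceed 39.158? Yes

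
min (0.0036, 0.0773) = 0.0036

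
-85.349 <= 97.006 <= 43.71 False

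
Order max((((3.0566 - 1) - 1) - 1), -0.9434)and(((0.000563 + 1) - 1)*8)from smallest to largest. (((0.000563 + 1) - 1)*8), max((((3.0566 - 1) - 1) - 1), -0.9434)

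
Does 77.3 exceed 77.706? No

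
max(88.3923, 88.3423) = 88.3923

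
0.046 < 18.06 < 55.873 True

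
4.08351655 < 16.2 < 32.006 True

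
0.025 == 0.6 False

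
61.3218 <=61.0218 False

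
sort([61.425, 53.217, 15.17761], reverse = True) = [61.425, 53.217, 15.17761]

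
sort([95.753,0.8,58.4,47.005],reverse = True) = [95.753,58.4,47.005,0.8]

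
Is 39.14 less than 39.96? Yes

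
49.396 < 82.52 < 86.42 True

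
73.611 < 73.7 True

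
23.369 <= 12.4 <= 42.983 False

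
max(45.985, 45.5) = 45.985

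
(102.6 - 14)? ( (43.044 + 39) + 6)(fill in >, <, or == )>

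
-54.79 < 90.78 True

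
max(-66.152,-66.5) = -66.152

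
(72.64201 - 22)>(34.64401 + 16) False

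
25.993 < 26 True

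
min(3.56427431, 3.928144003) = 3.56427431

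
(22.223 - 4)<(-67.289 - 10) False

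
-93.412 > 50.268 False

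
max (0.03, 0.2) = 0.2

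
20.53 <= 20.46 False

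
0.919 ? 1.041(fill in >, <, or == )<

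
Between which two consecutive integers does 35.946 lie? 35 and 36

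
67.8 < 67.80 False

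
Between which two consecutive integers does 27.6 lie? 27 and 28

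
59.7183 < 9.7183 False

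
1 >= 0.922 True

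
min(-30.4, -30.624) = -30.624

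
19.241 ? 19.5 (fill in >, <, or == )<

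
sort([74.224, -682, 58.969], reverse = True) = [74.224, 58.969, -682]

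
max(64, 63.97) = 64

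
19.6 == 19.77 False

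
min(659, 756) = 659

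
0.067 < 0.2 True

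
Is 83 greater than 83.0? No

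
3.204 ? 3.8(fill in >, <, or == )<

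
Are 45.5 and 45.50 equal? Yes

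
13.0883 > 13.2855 False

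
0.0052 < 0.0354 True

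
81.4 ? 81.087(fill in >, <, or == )>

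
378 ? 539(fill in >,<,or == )<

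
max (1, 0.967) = 1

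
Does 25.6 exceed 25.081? Yes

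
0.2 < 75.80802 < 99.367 True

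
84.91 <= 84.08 False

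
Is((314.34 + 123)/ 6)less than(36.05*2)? No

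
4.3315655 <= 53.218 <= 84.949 True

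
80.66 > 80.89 False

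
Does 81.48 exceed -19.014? Yes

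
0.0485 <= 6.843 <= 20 True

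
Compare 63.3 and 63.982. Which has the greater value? 63.982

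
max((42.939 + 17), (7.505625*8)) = 60.045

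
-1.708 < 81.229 True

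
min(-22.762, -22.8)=-22.8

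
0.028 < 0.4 True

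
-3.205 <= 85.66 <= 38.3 False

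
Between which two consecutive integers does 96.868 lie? 96 and 97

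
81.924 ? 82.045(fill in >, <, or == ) <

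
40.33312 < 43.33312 True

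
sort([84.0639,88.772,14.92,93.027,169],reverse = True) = [169,93.027,88.772,84.0639,14.92]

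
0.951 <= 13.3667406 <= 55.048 True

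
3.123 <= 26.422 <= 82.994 True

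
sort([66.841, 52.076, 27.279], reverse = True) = [66.841, 52.076, 27.279]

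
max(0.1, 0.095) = 0.1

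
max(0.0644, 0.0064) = 0.0644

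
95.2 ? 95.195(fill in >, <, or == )>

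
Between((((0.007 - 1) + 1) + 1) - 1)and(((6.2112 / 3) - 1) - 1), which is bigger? (((6.2112 / 3) - 1) - 1)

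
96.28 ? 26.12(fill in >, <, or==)>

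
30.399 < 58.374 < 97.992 True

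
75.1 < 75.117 True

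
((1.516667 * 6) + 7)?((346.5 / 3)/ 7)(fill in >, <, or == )<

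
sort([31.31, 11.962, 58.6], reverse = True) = [58.6, 31.31, 11.962]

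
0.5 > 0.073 True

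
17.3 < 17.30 False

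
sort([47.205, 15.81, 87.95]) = [15.81, 47.205, 87.95]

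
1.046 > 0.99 True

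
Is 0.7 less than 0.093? No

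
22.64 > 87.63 False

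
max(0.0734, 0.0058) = 0.0734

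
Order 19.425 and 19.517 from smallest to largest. 19.425, 19.517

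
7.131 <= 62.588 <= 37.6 False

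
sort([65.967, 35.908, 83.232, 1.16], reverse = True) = [83.232, 65.967, 35.908, 1.16]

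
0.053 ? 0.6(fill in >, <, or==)<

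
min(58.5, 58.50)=58.5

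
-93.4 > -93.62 True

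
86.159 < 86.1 False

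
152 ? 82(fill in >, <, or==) >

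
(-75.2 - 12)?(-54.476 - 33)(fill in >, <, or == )>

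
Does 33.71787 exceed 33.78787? No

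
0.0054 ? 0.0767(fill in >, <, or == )<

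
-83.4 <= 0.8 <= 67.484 True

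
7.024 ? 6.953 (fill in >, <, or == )>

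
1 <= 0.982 False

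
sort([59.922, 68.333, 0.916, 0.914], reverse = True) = [68.333, 59.922, 0.916, 0.914]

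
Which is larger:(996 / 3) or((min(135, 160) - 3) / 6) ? (996 / 3)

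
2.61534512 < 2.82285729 True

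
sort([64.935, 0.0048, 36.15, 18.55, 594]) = [0.0048, 18.55, 36.15, 64.935, 594]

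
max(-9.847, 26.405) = 26.405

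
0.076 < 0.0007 False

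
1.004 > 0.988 True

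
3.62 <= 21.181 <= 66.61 True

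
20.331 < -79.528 False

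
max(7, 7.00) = 7.00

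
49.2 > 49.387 False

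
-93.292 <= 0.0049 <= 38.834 True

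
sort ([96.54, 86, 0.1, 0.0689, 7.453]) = [0.0689, 0.1, 7.453, 86, 96.54]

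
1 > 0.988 True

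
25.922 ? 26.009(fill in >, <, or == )<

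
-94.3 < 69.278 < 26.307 False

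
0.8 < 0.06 False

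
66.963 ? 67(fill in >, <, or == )<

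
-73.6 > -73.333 False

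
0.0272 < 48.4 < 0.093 False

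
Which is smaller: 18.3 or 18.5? 18.3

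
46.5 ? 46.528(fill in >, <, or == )<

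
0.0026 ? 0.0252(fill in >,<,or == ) <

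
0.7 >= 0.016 True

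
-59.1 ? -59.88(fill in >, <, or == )>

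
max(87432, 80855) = 87432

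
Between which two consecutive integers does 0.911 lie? 0 and 1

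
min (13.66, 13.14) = 13.14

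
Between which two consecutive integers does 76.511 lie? 76 and 77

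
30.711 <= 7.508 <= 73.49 False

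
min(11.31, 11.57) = 11.31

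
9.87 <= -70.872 False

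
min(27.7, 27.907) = 27.7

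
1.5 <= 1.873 True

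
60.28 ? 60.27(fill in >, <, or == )>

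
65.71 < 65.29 False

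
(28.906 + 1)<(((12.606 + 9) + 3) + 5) False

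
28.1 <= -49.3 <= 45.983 False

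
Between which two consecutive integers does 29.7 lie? 29 and 30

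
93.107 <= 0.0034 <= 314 False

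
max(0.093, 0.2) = 0.2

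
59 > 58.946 True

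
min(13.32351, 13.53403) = 13.32351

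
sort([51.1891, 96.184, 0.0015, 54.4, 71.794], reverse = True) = [96.184, 71.794, 54.4, 51.1891, 0.0015]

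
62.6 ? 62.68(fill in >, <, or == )<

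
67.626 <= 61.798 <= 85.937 False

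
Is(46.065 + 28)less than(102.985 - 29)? No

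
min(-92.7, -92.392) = -92.7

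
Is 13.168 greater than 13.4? No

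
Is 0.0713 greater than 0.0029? Yes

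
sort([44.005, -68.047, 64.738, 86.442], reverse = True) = [86.442, 64.738, 44.005, -68.047]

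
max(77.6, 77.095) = 77.6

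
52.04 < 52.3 True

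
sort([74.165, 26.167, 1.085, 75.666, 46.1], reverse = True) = [75.666, 74.165, 46.1, 26.167, 1.085]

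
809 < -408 False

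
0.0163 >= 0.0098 True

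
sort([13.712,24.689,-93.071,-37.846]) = [-93.071,-37.846,13.712,24.689]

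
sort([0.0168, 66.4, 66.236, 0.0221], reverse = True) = [66.4, 66.236, 0.0221, 0.0168]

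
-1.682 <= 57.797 True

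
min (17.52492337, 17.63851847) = 17.52492337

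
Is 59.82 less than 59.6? No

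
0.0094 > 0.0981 False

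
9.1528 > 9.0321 True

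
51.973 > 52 False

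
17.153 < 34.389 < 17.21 False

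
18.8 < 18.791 False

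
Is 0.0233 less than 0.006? No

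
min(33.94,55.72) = 33.94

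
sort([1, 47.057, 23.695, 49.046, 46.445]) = [1, 23.695, 46.445, 47.057, 49.046]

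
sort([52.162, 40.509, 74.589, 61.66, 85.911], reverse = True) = [85.911, 74.589, 61.66, 52.162, 40.509]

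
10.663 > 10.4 True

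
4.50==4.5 True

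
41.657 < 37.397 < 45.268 False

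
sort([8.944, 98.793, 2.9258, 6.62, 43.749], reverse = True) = [98.793, 43.749, 8.944, 6.62, 2.9258]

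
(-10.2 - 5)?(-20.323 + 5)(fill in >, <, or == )>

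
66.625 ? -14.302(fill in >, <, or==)>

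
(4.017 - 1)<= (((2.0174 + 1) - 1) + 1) True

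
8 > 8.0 False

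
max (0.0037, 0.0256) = 0.0256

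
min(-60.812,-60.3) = -60.812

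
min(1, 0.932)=0.932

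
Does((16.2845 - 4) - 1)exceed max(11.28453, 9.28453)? No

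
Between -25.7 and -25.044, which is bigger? -25.044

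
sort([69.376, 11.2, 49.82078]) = [11.2, 49.82078, 69.376]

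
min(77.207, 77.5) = 77.207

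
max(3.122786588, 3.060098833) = 3.122786588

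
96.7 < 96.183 False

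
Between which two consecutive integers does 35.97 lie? 35 and 36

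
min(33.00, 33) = 33.00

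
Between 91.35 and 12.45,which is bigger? 91.35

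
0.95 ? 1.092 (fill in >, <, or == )<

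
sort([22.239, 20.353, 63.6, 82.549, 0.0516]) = [0.0516, 20.353, 22.239, 63.6, 82.549]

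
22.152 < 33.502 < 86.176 True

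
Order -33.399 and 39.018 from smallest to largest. -33.399, 39.018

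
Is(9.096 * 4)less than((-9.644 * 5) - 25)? No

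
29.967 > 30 False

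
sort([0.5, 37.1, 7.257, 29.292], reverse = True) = [37.1, 29.292, 7.257, 0.5]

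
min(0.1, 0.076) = 0.076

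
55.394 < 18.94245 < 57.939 False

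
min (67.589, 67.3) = 67.3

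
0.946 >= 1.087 False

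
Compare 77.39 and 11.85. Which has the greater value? 77.39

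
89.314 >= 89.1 True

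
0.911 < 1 True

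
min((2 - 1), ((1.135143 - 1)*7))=0.946001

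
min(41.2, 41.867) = 41.2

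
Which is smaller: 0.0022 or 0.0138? 0.0022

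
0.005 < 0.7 True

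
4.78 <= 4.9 True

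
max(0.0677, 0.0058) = 0.0677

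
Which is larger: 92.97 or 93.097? 93.097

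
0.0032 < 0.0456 True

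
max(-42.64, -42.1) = -42.1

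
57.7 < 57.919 True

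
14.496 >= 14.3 True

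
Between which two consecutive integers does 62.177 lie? 62 and 63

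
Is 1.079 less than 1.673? Yes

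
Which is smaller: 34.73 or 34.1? 34.1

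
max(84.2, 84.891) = 84.891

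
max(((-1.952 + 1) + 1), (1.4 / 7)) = 0.2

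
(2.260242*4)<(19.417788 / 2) True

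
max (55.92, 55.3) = 55.92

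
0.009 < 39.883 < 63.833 True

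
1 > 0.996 True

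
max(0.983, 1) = 1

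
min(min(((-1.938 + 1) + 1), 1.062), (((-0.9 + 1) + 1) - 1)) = 0.062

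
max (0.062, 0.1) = 0.1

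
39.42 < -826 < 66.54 False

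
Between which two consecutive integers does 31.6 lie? 31 and 32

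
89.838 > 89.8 True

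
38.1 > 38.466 False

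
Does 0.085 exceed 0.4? No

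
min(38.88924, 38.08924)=38.08924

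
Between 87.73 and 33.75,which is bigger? 87.73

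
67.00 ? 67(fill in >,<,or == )==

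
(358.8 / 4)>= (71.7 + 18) True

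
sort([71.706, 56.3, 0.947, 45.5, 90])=[0.947, 45.5, 56.3, 71.706, 90]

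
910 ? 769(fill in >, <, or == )>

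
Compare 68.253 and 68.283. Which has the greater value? 68.283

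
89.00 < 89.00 False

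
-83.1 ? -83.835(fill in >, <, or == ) >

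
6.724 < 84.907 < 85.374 True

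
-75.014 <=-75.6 False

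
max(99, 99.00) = 99.00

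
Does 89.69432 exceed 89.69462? No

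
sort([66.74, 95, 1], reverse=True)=[95, 66.74, 1]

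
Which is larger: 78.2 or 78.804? 78.804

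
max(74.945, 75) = 75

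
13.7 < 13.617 False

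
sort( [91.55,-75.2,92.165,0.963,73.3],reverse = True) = [92.165,91.55,73.3,0.963,-75.2]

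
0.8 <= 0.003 False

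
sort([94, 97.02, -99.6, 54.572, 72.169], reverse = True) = [97.02, 94, 72.169, 54.572, -99.6]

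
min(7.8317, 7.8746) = 7.8317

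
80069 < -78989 False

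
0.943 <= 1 True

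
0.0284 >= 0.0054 True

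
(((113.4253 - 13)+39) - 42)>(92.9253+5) False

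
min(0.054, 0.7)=0.054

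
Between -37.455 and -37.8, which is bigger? -37.455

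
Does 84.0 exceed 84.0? No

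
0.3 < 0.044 False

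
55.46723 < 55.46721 False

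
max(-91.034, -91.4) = -91.034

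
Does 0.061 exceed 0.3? No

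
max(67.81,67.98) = 67.98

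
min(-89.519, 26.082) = -89.519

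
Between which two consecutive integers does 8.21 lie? 8 and 9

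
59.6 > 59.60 False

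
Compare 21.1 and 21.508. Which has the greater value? 21.508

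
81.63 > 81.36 True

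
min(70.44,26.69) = 26.69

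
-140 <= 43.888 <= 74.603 True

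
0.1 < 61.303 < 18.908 False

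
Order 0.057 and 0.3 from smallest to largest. 0.057, 0.3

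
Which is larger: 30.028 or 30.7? 30.7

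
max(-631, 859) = 859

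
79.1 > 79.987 False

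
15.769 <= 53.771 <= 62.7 True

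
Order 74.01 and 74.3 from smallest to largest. 74.01, 74.3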